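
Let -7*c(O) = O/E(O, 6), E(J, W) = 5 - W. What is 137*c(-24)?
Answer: -3288/7 ≈ -469.71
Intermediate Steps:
c(O) = O/7 (c(O) = -O/(7*(5 - 1*6)) = -O/(7*(5 - 6)) = -O/(7*(-1)) = -O*(-1)/7 = -(-1)*O/7 = O/7)
137*c(-24) = 137*((1/7)*(-24)) = 137*(-24/7) = -3288/7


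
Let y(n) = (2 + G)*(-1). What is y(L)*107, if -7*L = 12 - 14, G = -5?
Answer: 321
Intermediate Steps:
L = 2/7 (L = -(12 - 14)/7 = -⅐*(-2) = 2/7 ≈ 0.28571)
y(n) = 3 (y(n) = (2 - 5)*(-1) = -3*(-1) = 3)
y(L)*107 = 3*107 = 321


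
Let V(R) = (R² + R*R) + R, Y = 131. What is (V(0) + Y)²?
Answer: 17161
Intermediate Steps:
V(R) = R + 2*R² (V(R) = (R² + R²) + R = 2*R² + R = R + 2*R²)
(V(0) + Y)² = (0*(1 + 2*0) + 131)² = (0*(1 + 0) + 131)² = (0*1 + 131)² = (0 + 131)² = 131² = 17161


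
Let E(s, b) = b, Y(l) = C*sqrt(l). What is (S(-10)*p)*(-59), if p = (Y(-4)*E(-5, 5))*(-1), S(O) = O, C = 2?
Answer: -11800*I ≈ -11800.0*I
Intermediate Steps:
Y(l) = 2*sqrt(l)
p = -20*I (p = ((2*sqrt(-4))*5)*(-1) = ((2*(2*I))*5)*(-1) = ((4*I)*5)*(-1) = (20*I)*(-1) = -20*I ≈ -20.0*I)
(S(-10)*p)*(-59) = -(-200)*I*(-59) = (200*I)*(-59) = -11800*I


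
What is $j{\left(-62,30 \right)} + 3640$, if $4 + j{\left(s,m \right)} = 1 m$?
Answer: $3666$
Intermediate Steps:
$j{\left(s,m \right)} = -4 + m$ ($j{\left(s,m \right)} = -4 + 1 m = -4 + m$)
$j{\left(-62,30 \right)} + 3640 = \left(-4 + 30\right) + 3640 = 26 + 3640 = 3666$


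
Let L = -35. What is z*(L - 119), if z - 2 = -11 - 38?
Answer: 7238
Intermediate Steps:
z = -47 (z = 2 + (-11 - 38) = 2 - 49 = -47)
z*(L - 119) = -47*(-35 - 119) = -47*(-154) = 7238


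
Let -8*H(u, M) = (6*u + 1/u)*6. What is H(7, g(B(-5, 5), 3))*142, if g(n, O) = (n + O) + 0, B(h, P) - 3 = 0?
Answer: -62835/14 ≈ -4488.2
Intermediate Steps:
B(h, P) = 3 (B(h, P) = 3 + 0 = 3)
g(n, O) = O + n (g(n, O) = (O + n) + 0 = O + n)
H(u, M) = -9*u/2 - 3/(4*u) (H(u, M) = -(6*u + 1/u)*6/8 = -(1/u + 6*u)*6/8 = -(6/u + 36*u)/8 = -9*u/2 - 3/(4*u))
H(7, g(B(-5, 5), 3))*142 = ((¾)*(-1 - 6*7²)/7)*142 = ((¾)*(⅐)*(-1 - 6*49))*142 = ((¾)*(⅐)*(-1 - 294))*142 = ((¾)*(⅐)*(-295))*142 = -885/28*142 = -62835/14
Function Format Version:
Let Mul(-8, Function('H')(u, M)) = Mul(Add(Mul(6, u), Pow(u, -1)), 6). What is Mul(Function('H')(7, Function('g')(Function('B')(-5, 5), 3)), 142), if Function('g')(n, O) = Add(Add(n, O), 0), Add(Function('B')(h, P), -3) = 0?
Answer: Rational(-62835, 14) ≈ -4488.2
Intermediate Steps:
Function('B')(h, P) = 3 (Function('B')(h, P) = Add(3, 0) = 3)
Function('g')(n, O) = Add(O, n) (Function('g')(n, O) = Add(Add(O, n), 0) = Add(O, n))
Function('H')(u, M) = Add(Mul(Rational(-9, 2), u), Mul(Rational(-3, 4), Pow(u, -1))) (Function('H')(u, M) = Mul(Rational(-1, 8), Mul(Add(Mul(6, u), Pow(u, -1)), 6)) = Mul(Rational(-1, 8), Mul(Add(Pow(u, -1), Mul(6, u)), 6)) = Mul(Rational(-1, 8), Add(Mul(6, Pow(u, -1)), Mul(36, u))) = Add(Mul(Rational(-9, 2), u), Mul(Rational(-3, 4), Pow(u, -1))))
Mul(Function('H')(7, Function('g')(Function('B')(-5, 5), 3)), 142) = Mul(Mul(Rational(3, 4), Pow(7, -1), Add(-1, Mul(-6, Pow(7, 2)))), 142) = Mul(Mul(Rational(3, 4), Rational(1, 7), Add(-1, Mul(-6, 49))), 142) = Mul(Mul(Rational(3, 4), Rational(1, 7), Add(-1, -294)), 142) = Mul(Mul(Rational(3, 4), Rational(1, 7), -295), 142) = Mul(Rational(-885, 28), 142) = Rational(-62835, 14)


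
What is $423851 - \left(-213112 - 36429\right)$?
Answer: $673392$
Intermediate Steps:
$423851 - \left(-213112 - 36429\right) = 423851 - -249541 = 423851 + 249541 = 673392$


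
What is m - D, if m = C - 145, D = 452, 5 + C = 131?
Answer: -471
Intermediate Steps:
C = 126 (C = -5 + 131 = 126)
m = -19 (m = 126 - 145 = -19)
m - D = -19 - 1*452 = -19 - 452 = -471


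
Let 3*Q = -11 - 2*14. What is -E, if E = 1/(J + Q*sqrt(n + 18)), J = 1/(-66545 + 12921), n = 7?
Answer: 53624/3485561 ≈ 0.015385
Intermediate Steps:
Q = -13 (Q = (-11 - 2*14)/3 = (-11 - 28)/3 = (1/3)*(-39) = -13)
J = -1/53624 (J = 1/(-53624) = -1/53624 ≈ -1.8648e-5)
E = -53624/3485561 (E = 1/(-1/53624 - 13*sqrt(7 + 18)) = 1/(-1/53624 - 13*sqrt(25)) = 1/(-1/53624 - 13*5) = 1/(-1/53624 - 65) = 1/(-3485561/53624) = -53624/3485561 ≈ -0.015385)
-E = -1*(-53624/3485561) = 53624/3485561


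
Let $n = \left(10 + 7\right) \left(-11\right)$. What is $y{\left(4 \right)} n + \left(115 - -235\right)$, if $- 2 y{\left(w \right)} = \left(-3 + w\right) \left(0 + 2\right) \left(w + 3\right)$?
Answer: $1659$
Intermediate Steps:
$n = -187$ ($n = 17 \left(-11\right) = -187$)
$y{\left(w \right)} = - \frac{\left(-3 + w\right) \left(6 + 2 w\right)}{2}$ ($y{\left(w \right)} = - \frac{\left(-3 + w\right) \left(0 + 2\right) \left(w + 3\right)}{2} = - \frac{\left(-3 + w\right) 2 \left(3 + w\right)}{2} = - \frac{\left(-3 + w\right) \left(6 + 2 w\right)}{2}$)
$y{\left(4 \right)} n + \left(115 - -235\right) = \left(9 - 4^{2}\right) \left(-187\right) + \left(115 - -235\right) = \left(9 - 16\right) \left(-187\right) + \left(115 + 235\right) = \left(9 - 16\right) \left(-187\right) + 350 = \left(-7\right) \left(-187\right) + 350 = 1309 + 350 = 1659$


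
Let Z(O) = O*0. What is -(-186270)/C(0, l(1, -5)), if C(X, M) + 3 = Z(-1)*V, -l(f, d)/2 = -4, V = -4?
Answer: -62090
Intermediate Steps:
Z(O) = 0
l(f, d) = 8 (l(f, d) = -2*(-4) = 8)
C(X, M) = -3 (C(X, M) = -3 + 0*(-4) = -3 + 0 = -3)
-(-186270)/C(0, l(1, -5)) = -(-186270)/(-3) = -(-186270)*(-1)/3 = -62090*1 = -62090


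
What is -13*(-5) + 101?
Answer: 166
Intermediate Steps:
-13*(-5) + 101 = 65 + 101 = 166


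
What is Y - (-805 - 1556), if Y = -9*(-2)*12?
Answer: 2577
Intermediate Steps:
Y = 216 (Y = 18*12 = 216)
Y - (-805 - 1556) = 216 - (-805 - 1556) = 216 - 1*(-2361) = 216 + 2361 = 2577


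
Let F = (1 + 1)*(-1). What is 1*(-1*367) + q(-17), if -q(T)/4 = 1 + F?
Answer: -363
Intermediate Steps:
F = -2 (F = 2*(-1) = -2)
q(T) = 4 (q(T) = -4*(1 - 2) = -4*(-1) = 4)
1*(-1*367) + q(-17) = 1*(-1*367) + 4 = 1*(-367) + 4 = -367 + 4 = -363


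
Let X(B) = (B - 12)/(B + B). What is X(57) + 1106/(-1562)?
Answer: -9299/29678 ≈ -0.31333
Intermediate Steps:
X(B) = (-12 + B)/(2*B) (X(B) = (-12 + B)/((2*B)) = (-12 + B)*(1/(2*B)) = (-12 + B)/(2*B))
X(57) + 1106/(-1562) = (1/2)*(-12 + 57)/57 + 1106/(-1562) = (1/2)*(1/57)*45 + 1106*(-1/1562) = 15/38 - 553/781 = -9299/29678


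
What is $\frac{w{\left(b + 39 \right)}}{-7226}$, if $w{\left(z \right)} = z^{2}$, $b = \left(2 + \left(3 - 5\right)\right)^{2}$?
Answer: $- \frac{1521}{7226} \approx -0.21049$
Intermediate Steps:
$b = 0$ ($b = \left(2 - 2\right)^{2} = 0^{2} = 0$)
$\frac{w{\left(b + 39 \right)}}{-7226} = \frac{\left(0 + 39\right)^{2}}{-7226} = 39^{2} \left(- \frac{1}{7226}\right) = 1521 \left(- \frac{1}{7226}\right) = - \frac{1521}{7226}$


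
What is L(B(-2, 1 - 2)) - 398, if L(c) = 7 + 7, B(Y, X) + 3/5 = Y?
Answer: -384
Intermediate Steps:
B(Y, X) = -⅗ + Y
L(c) = 14
L(B(-2, 1 - 2)) - 398 = 14 - 398 = -384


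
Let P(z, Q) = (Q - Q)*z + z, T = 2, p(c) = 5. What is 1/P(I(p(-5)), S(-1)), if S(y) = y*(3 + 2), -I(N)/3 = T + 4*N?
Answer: -1/66 ≈ -0.015152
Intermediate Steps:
I(N) = -6 - 12*N (I(N) = -3*(2 + 4*N) = -6 - 12*N)
S(y) = 5*y (S(y) = y*5 = 5*y)
P(z, Q) = z (P(z, Q) = 0*z + z = 0 + z = z)
1/P(I(p(-5)), S(-1)) = 1/(-6 - 12*5) = 1/(-6 - 60) = 1/(-66) = -1/66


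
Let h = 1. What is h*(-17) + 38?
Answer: 21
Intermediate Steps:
h*(-17) + 38 = 1*(-17) + 38 = -17 + 38 = 21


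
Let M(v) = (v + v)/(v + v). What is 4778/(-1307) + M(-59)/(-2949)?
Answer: -14091629/3854343 ≈ -3.6560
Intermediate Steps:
M(v) = 1 (M(v) = (2*v)/((2*v)) = (2*v)*(1/(2*v)) = 1)
4778/(-1307) + M(-59)/(-2949) = 4778/(-1307) + 1/(-2949) = 4778*(-1/1307) + 1*(-1/2949) = -4778/1307 - 1/2949 = -14091629/3854343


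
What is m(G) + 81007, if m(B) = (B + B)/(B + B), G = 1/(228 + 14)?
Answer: 81008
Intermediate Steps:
G = 1/242 ≈ 0.0041322
m(B) = 1 (m(B) = (2*B)/((2*B)) = (2*B)*(1/(2*B)) = 1)
m(G) + 81007 = 1 + 81007 = 81008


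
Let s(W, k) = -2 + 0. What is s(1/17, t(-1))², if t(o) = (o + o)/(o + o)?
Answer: 4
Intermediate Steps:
t(o) = 1 (t(o) = (2*o)/((2*o)) = (2*o)*(1/(2*o)) = 1)
s(W, k) = -2
s(1/17, t(-1))² = (-2)² = 4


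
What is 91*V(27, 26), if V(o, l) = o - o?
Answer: 0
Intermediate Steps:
V(o, l) = 0
91*V(27, 26) = 91*0 = 0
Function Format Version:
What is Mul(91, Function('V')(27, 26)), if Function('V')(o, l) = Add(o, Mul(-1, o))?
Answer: 0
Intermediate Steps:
Function('V')(o, l) = 0
Mul(91, Function('V')(27, 26)) = Mul(91, 0) = 0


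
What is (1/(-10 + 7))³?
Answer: -1/27 ≈ -0.037037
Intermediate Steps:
(1/(-10 + 7))³ = (1/(-3))³ = (-⅓)³ = -1/27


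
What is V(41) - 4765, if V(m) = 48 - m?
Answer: -4758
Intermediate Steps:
V(41) - 4765 = (48 - 1*41) - 4765 = (48 - 41) - 4765 = 7 - 4765 = -4758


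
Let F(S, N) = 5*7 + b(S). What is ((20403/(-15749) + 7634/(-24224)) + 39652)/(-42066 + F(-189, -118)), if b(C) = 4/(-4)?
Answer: -7563386627907/8017683356416 ≈ -0.94334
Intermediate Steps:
b(C) = -1 (b(C) = 4*(-¼) = -1)
F(S, N) = 34 (F(S, N) = 5*7 - 1 = 35 - 1 = 34)
((20403/(-15749) + 7634/(-24224)) + 39652)/(-42066 + F(-189, -118)) = ((20403/(-15749) + 7634/(-24224)) + 39652)/(-42066 + 34) = ((20403*(-1/15749) + 7634*(-1/24224)) + 39652)/(-42032) = ((-20403/15749 - 3817/12112) + 39652)*(-1/42032) = (-307235069/190751888 + 39652)*(-1/42032) = (7563386627907/190751888)*(-1/42032) = -7563386627907/8017683356416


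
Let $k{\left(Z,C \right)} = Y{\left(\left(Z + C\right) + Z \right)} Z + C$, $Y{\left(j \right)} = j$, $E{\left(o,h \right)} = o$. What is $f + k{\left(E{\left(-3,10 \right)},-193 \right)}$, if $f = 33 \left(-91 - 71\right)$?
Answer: $-4942$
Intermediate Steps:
$f = -5346$ ($f = 33 \left(-162\right) = -5346$)
$k{\left(Z,C \right)} = C + Z \left(C + 2 Z\right)$ ($k{\left(Z,C \right)} = \left(\left(Z + C\right) + Z\right) Z + C = \left(\left(C + Z\right) + Z\right) Z + C = \left(C + 2 Z\right) Z + C = Z \left(C + 2 Z\right) + C = C + Z \left(C + 2 Z\right)$)
$f + k{\left(E{\left(-3,10 \right)},-193 \right)} = -5346 - \left(193 + 3 \left(-193 + 2 \left(-3\right)\right)\right) = -5346 - \left(193 + 3 \left(-193 - 6\right)\right) = -5346 - -404 = -5346 + \left(-193 + 597\right) = -5346 + 404 = -4942$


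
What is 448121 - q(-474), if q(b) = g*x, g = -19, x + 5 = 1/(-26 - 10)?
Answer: 16128917/36 ≈ 4.4803e+5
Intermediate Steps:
x = -181/36 (x = -5 + 1/(-26 - 10) = -5 + 1/(-36) = -5 - 1/36 = -181/36 ≈ -5.0278)
q(b) = 3439/36 (q(b) = -19*(-181/36) = 3439/36)
448121 - q(-474) = 448121 - 1*3439/36 = 448121 - 3439/36 = 16128917/36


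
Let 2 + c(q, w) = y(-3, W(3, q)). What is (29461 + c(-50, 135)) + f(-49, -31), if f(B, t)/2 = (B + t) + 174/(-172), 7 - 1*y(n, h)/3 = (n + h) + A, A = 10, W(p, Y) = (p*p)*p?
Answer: 1256287/43 ≈ 29216.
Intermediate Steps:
W(p, Y) = p³ (W(p, Y) = p²*p = p³)
y(n, h) = -9 - 3*h - 3*n (y(n, h) = 21 - 3*((n + h) + 10) = 21 - 3*((h + n) + 10) = 21 - 3*(10 + h + n) = 21 + (-30 - 3*h - 3*n) = -9 - 3*h - 3*n)
c(q, w) = -83 (c(q, w) = -2 + (-9 - 3*3³ - 3*(-3)) = -2 + (-9 - 3*27 + 9) = -2 + (-9 - 81 + 9) = -2 - 81 = -83)
f(B, t) = -87/43 + 2*B + 2*t (f(B, t) = 2*((B + t) + 174/(-172)) = 2*((B + t) + 174*(-1/172)) = 2*((B + t) - 87/86) = 2*(-87/86 + B + t) = -87/43 + 2*B + 2*t)
(29461 + c(-50, 135)) + f(-49, -31) = (29461 - 83) + (-87/43 + 2*(-49) + 2*(-31)) = 29378 + (-87/43 - 98 - 62) = 29378 - 6967/43 = 1256287/43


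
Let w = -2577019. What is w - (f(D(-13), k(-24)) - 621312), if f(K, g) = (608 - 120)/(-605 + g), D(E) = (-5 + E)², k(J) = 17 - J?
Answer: -275754565/141 ≈ -1.9557e+6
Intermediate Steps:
f(K, g) = 488/(-605 + g)
w - (f(D(-13), k(-24)) - 621312) = -2577019 - (488/(-605 + (17 - 1*(-24))) - 621312) = -2577019 - (488/(-605 + (17 + 24)) - 621312) = -2577019 - (488/(-605 + 41) - 621312) = -2577019 - (488/(-564) - 621312) = -2577019 - (488*(-1/564) - 621312) = -2577019 - (-122/141 - 621312) = -2577019 - 1*(-87605114/141) = -2577019 + 87605114/141 = -275754565/141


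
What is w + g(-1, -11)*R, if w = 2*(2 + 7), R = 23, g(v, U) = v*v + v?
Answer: 18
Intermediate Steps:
g(v, U) = v + v² (g(v, U) = v² + v = v + v²)
w = 18 (w = 2*9 = 18)
w + g(-1, -11)*R = 18 - (1 - 1)*23 = 18 - 1*0*23 = 18 + 0*23 = 18 + 0 = 18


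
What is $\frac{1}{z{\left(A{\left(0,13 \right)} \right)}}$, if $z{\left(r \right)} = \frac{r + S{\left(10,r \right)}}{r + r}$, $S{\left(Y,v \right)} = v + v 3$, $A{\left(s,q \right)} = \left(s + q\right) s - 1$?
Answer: $\frac{2}{5} \approx 0.4$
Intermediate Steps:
$A{\left(s,q \right)} = -1 + s \left(q + s\right)$ ($A{\left(s,q \right)} = \left(q + s\right) s - 1 = s \left(q + s\right) - 1 = -1 + s \left(q + s\right)$)
$S{\left(Y,v \right)} = 4 v$ ($S{\left(Y,v \right)} = v + 3 v = 4 v$)
$z{\left(r \right)} = \frac{5}{2}$ ($z{\left(r \right)} = \frac{r + 4 r}{r + r} = \frac{5 r}{2 r} = 5 r \frac{1}{2 r} = \frac{5}{2}$)
$\frac{1}{z{\left(A{\left(0,13 \right)} \right)}} = \frac{1}{\frac{5}{2}} = \frac{2}{5}$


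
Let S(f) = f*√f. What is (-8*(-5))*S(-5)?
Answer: -200*I*√5 ≈ -447.21*I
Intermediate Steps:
S(f) = f^(3/2)
(-8*(-5))*S(-5) = (-8*(-5))*(-5)^(3/2) = 40*(-5*I*√5) = -200*I*√5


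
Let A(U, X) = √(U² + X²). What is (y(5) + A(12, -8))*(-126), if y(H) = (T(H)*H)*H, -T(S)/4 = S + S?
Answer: 126000 - 504*√13 ≈ 1.2418e+5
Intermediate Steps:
T(S) = -8*S (T(S) = -4*(S + S) = -8*S)
y(H) = -8*H³ (y(H) = ((-8*H)*H)*H = (-8*H²)*H = -8*H³)
(y(5) + A(12, -8))*(-126) = (-8*5³ + √(12² + (-8)²))*(-126) = (-8*125 + √(144 + 64))*(-126) = (-1000 + √208)*(-126) = (-1000 + 4*√13)*(-126) = 126000 - 504*√13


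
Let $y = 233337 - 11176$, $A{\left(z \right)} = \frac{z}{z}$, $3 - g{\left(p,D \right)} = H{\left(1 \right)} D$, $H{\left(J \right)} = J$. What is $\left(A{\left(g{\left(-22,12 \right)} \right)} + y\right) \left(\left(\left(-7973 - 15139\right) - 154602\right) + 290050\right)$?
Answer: $24956790432$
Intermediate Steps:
$g{\left(p,D \right)} = 3 - D$ ($g{\left(p,D \right)} = 3 - 1 D = 3 - D$)
$A{\left(z \right)} = 1$
$y = 222161$ ($y = 233337 - 11176 = 222161$)
$\left(A{\left(g{\left(-22,12 \right)} \right)} + y\right) \left(\left(\left(-7973 - 15139\right) - 154602\right) + 290050\right) = \left(1 + 222161\right) \left(\left(\left(-7973 - 15139\right) - 154602\right) + 290050\right) = 222162 \left(\left(-23112 - 154602\right) + 290050\right) = 222162 \left(-177714 + 290050\right) = 222162 \cdot 112336 = 24956790432$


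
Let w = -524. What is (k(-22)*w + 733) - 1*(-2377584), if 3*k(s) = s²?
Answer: 6881335/3 ≈ 2.2938e+6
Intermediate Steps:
k(s) = s²/3
(k(-22)*w + 733) - 1*(-2377584) = (((⅓)*(-22)²)*(-524) + 733) - 1*(-2377584) = (((⅓)*484)*(-524) + 733) + 2377584 = ((484/3)*(-524) + 733) + 2377584 = (-253616/3 + 733) + 2377584 = -251417/3 + 2377584 = 6881335/3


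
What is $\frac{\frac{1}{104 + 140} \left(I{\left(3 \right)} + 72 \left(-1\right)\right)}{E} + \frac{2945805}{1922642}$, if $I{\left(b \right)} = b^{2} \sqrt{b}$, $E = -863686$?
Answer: $\frac{77599658689293}{50647048841566} - \frac{9 \sqrt{3}}{210739384} \approx 1.5322$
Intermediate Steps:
$I{\left(b \right)} = b^{\frac{5}{2}}$
$\frac{\frac{1}{104 + 140} \left(I{\left(3 \right)} + 72 \left(-1\right)\right)}{E} + \frac{2945805}{1922642} = \frac{\frac{1}{104 + 140} \left(3^{\frac{5}{2}} + 72 \left(-1\right)\right)}{-863686} + \frac{2945805}{1922642} = \frac{9 \sqrt{3} - 72}{244} \left(- \frac{1}{863686}\right) + 2945805 \cdot \frac{1}{1922642} = \frac{-72 + 9 \sqrt{3}}{244} \left(- \frac{1}{863686}\right) + \frac{2945805}{1922642} = \left(- \frac{18}{61} + \frac{9 \sqrt{3}}{244}\right) \left(- \frac{1}{863686}\right) + \frac{2945805}{1922642} = \left(\frac{9}{26342423} - \frac{9 \sqrt{3}}{210739384}\right) + \frac{2945805}{1922642} = \frac{77599658689293}{50647048841566} - \frac{9 \sqrt{3}}{210739384}$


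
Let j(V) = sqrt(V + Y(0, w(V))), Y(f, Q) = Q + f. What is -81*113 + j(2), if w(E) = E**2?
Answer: -9153 + sqrt(6) ≈ -9150.5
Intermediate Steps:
j(V) = sqrt(V + V**2) (j(V) = sqrt(V + (V**2 + 0)) = sqrt(V + V**2))
-81*113 + j(2) = -81*113 + sqrt(2*(1 + 2)) = -9153 + sqrt(2*3) = -9153 + sqrt(6)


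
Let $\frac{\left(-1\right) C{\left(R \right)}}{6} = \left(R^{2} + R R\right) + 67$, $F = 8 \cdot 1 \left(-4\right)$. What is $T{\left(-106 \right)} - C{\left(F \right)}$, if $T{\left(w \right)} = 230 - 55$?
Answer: $12865$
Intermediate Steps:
$T{\left(w \right)} = 175$ ($T{\left(w \right)} = 230 - 55 = 175$)
$F = -32$ ($F = 8 \left(-4\right) = -32$)
$C{\left(R \right)} = -402 - 12 R^{2}$ ($C{\left(R \right)} = - 6 \left(\left(R^{2} + R R\right) + 67\right) = - 6 \left(\left(R^{2} + R^{2}\right) + 67\right) = - 6 \left(2 R^{2} + 67\right) = - 6 \left(67 + 2 R^{2}\right) = -402 - 12 R^{2}$)
$T{\left(-106 \right)} - C{\left(F \right)} = 175 - \left(-402 - 12 \left(-32\right)^{2}\right) = 175 - \left(-402 - 12288\right) = 175 - -12690 = 175 + 12690 = 12865$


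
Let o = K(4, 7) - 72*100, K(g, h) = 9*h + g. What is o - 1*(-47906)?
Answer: 40773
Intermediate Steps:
K(g, h) = g + 9*h
o = -7133 (o = (4 + 9*7) - 72*100 = (4 + 63) - 7200 = 67 - 7200 = -7133)
o - 1*(-47906) = -7133 - 1*(-47906) = -7133 + 47906 = 40773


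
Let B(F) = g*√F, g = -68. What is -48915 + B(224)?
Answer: -48915 - 272*√14 ≈ -49933.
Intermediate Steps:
B(F) = -68*√F
-48915 + B(224) = -48915 - 272*√14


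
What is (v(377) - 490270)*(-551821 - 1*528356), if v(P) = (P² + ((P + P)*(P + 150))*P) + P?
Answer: -161439151907754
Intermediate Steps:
v(P) = P + P² + 2*P²*(150 + P) (v(P) = (P² + ((2*P)*(150 + P))*P) + P = (P² + (2*P*(150 + P))*P) + P = (P² + 2*P²*(150 + P)) + P = P + P² + 2*P²*(150 + P))
(v(377) - 490270)*(-551821 - 1*528356) = (377*(1 + 2*377² + 301*377) - 490270)*(-551821 - 1*528356) = (377*(1 + 2*142129 + 113477) - 490270)*(-551821 - 528356) = (377*(1 + 284258 + 113477) - 490270)*(-1080177) = (377*397736 - 490270)*(-1080177) = (149946472 - 490270)*(-1080177) = 149456202*(-1080177) = -161439151907754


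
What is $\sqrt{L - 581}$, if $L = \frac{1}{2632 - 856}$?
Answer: $\frac{i \sqrt{114535905}}{444} \approx 24.104 i$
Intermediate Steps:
$L = \frac{1}{1776} \approx 0.00056306$
$\sqrt{L - 581} = \sqrt{\frac{1}{1776} - 581} = \sqrt{- \frac{1031855}{1776}} = \frac{i \sqrt{114535905}}{444}$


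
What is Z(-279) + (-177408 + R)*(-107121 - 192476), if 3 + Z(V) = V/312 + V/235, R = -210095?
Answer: 2837355354827849/24440 ≈ 1.1609e+11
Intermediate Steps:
Z(V) = -3 + 547*V/73320 (Z(V) = -3 + (V/312 + V/235) = -3 + 547*V/73320)
Z(-279) + (-177408 + R)*(-107121 - 192476) = (-3 + (547/73320)*(-279)) + (-177408 - 210095)*(-107121 - 192476) = (-3 - 50871/24440) - 387503*(-299597) = -124191/24440 + 116094736291 = 2837355354827849/24440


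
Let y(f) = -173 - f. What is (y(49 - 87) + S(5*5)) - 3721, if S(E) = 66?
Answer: -3790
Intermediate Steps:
(y(49 - 87) + S(5*5)) - 3721 = ((-173 - (49 - 87)) + 66) - 3721 = ((-173 - 1*(-38)) + 66) - 3721 = ((-173 + 38) + 66) - 3721 = (-135 + 66) - 3721 = -69 - 3721 = -3790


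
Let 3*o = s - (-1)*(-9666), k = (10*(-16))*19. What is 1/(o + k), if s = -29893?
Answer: -3/48679 ≈ -6.1628e-5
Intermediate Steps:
k = -3040 (k = -160*19 = -3040)
o = -39559/3 (o = (-29893 - (-1)*(-9666))/3 = (-29893 - 1*9666)/3 = (-29893 - 9666)/3 = (⅓)*(-39559) = -39559/3 ≈ -13186.)
1/(o + k) = 1/(-39559/3 - 3040) = 1/(-48679/3) = -3/48679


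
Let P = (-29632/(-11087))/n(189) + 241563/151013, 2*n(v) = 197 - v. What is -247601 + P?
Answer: -414549885403446/1674281131 ≈ -2.4760e+5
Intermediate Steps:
n(v) = 197/2 - v/2 (n(v) = (197 - v)/2 = 197/2 - v/2)
P = 3796913285/1674281131 (P = (-29632/(-11087))/(197/2 - ½*189) + 241563/151013 = (-29632*(-1/11087))/(197/2 - 189/2) + 241563*(1/151013) = (29632/11087)/4 + 241563/151013 = (29632/11087)*(¼) + 241563/151013 = 7408/11087 + 241563/151013 = 3796913285/1674281131 ≈ 2.2678)
-247601 + P = -247601 + 3796913285/1674281131 = -414549885403446/1674281131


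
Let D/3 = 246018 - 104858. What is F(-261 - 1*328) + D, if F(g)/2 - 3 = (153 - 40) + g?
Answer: 422534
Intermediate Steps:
F(g) = 232 + 2*g (F(g) = 6 + 2*((153 - 40) + g) = 6 + 2*(113 + g) = 6 + (226 + 2*g) = 232 + 2*g)
D = 423480 (D = 3*(246018 - 104858) = 3*141160 = 423480)
F(-261 - 1*328) + D = (232 + 2*(-261 - 1*328)) + 423480 = (232 + 2*(-261 - 328)) + 423480 = (232 + 2*(-589)) + 423480 = (232 - 1178) + 423480 = -946 + 423480 = 422534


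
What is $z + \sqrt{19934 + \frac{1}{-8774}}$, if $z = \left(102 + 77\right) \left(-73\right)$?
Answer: $-13067 + \frac{3 \sqrt{170508958690}}{8774} \approx -12926.0$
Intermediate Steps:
$z = -13067$ ($z = 179 \left(-73\right) = -13067$)
$z + \sqrt{19934 + \frac{1}{-8774}} = -13067 + \sqrt{19934 + \frac{1}{-8774}} = -13067 + \sqrt{19934 - \frac{1}{8774}} = -13067 + \sqrt{\frac{174900915}{8774}} = -13067 + \frac{3 \sqrt{170508958690}}{8774}$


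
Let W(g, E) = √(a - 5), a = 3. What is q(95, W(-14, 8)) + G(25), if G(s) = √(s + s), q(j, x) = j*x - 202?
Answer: -202 + √2*(5 + 95*I) ≈ -194.93 + 134.35*I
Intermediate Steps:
W(g, E) = I*√2 (W(g, E) = √(3 - 5) = √(-2) = I*√2)
q(j, x) = -202 + j*x
G(s) = √2*√s (G(s) = √(2*s) = √2*√s)
q(95, W(-14, 8)) + G(25) = (-202 + 95*(I*√2)) + √2*√25 = (-202 + 95*I*√2) + √2*5 = (-202 + 95*I*√2) + 5*√2 = -202 + 5*√2 + 95*I*√2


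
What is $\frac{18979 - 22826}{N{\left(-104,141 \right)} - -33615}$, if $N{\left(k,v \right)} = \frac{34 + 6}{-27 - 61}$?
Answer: $- \frac{42317}{369760} \approx -0.11444$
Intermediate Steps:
$N{\left(k,v \right)} = - \frac{5}{11}$ ($N{\left(k,v \right)} = \frac{40}{-88} = 40 \left(- \frac{1}{88}\right) = - \frac{5}{11}$)
$\frac{18979 - 22826}{N{\left(-104,141 \right)} - -33615} = \frac{18979 - 22826}{- \frac{5}{11} - -33615} = - \frac{3847}{- \frac{5}{11} + 33615} = - \frac{3847}{\frac{369760}{11}} = \left(-3847\right) \frac{11}{369760} = - \frac{42317}{369760}$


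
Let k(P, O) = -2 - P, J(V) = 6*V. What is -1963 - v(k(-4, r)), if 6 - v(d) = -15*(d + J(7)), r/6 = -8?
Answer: -2629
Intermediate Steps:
r = -48 (r = 6*(-8) = -48)
v(d) = 636 + 15*d (v(d) = 6 - (-15)*(d + 6*7) = 6 - (-15)*(d + 42) = 6 - (-15)*(42 + d) = 6 - (-630 - 15*d) = 6 + (630 + 15*d) = 636 + 15*d)
-1963 - v(k(-4, r)) = -1963 - (636 + 15*(-2 - 1*(-4))) = -1963 - (636 + 15*(-2 + 4)) = -1963 - (636 + 15*2) = -1963 - (636 + 30) = -1963 - 1*666 = -1963 - 666 = -2629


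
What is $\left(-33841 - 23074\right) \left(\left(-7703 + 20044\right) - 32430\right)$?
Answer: $1143365435$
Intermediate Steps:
$\left(-33841 - 23074\right) \left(\left(-7703 + 20044\right) - 32430\right) = - 56915 \left(12341 - 32430\right) = \left(-56915\right) \left(-20089\right) = 1143365435$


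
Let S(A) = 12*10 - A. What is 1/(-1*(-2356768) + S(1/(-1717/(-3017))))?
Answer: 1717/4046773679 ≈ 4.2429e-7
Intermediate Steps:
S(A) = 120 - A
1/(-1*(-2356768) + S(1/(-1717/(-3017)))) = 1/(-1*(-2356768) + (120 - 1/((-1717/(-3017))))) = 1/(2356768 + (120 - 1/((-1717*(-1/3017))))) = 1/(2356768 + (120 - 1/1717/3017)) = 1/(2356768 + (120 - 1*3017/1717)) = 1/(2356768 + (120 - 3017/1717)) = 1/(2356768 + 203023/1717) = 1/(4046773679/1717) = 1717/4046773679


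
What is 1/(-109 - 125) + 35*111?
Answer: 909089/234 ≈ 3885.0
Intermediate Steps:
1/(-109 - 125) + 35*111 = 1/(-234) + 3885 = -1/234 + 3885 = 909089/234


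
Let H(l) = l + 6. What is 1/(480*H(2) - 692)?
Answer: 1/3148 ≈ 0.00031766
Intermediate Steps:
H(l) = 6 + l
1/(480*H(2) - 692) = 1/(480*(6 + 2) - 692) = 1/(480*8 - 692) = 1/(3840 - 692) = 1/3148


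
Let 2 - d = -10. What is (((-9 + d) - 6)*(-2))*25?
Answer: 150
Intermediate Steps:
d = 12 (d = 2 - 1*(-10) = 2 + 10 = 12)
(((-9 + d) - 6)*(-2))*25 = (((-9 + 12) - 6)*(-2))*25 = ((3 - 6)*(-2))*25 = -3*(-2)*25 = 6*25 = 150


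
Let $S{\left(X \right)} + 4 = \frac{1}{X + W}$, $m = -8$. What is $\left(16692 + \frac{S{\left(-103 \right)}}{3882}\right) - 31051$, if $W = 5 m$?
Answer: $- \frac{2657018269}{185042} \approx -14359.0$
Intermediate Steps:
$W = -40$ ($W = 5 \left(-8\right) = -40$)
$S{\left(X \right)} = -4 + \frac{1}{-40 + X}$ ($S{\left(X \right)} = -4 + \frac{1}{X - 40} = -4 + \frac{1}{-40 + X}$)
$\left(16692 + \frac{S{\left(-103 \right)}}{3882}\right) - 31051 = \left(16692 + \frac{\frac{1}{-40 - 103} \left(161 - -412\right)}{3882}\right) - 31051 = \left(16692 + \frac{161 + 412}{-143} \cdot \frac{1}{3882}\right) - 31051 = \left(16692 + \left(- \frac{1}{143}\right) 573 \cdot \frac{1}{3882}\right) - 31051 = \left(16692 - \frac{191}{185042}\right) - 31051 = \frac{3088720873}{185042} - 31051 = - \frac{2657018269}{185042}$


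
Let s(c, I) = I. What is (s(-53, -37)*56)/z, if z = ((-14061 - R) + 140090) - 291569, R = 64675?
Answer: 2072/230215 ≈ 0.0090003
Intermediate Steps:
z = -230215 (z = ((-14061 - 1*64675) + 140090) - 291569 = ((-14061 - 64675) + 140090) - 291569 = (-78736 + 140090) - 291569 = 61354 - 291569 = -230215)
(s(-53, -37)*56)/z = -37*56/(-230215) = -2072*(-1/230215) = 2072/230215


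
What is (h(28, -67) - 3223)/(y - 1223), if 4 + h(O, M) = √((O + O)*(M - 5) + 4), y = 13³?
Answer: -3227/974 + I*√1007/487 ≈ -3.3131 + 0.065161*I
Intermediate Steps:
y = 2197
h(O, M) = -4 + √(4 + 2*O*(-5 + M)) (h(O, M) = -4 + √((O + O)*(M - 5) + 4) = -4 + √((2*O)*(-5 + M) + 4) = -4 + √(2*O*(-5 + M) + 4) = -4 + √(4 + 2*O*(-5 + M)))
(h(28, -67) - 3223)/(y - 1223) = ((-4 + √(4 - 10*28 + 2*(-67)*28)) - 3223)/(2197 - 1223) = ((-4 + √(4 - 280 - 3752)) - 3223)/974 = ((-4 + √(-4028)) - 3223)*(1/974) = ((-4 + 2*I*√1007) - 3223)*(1/974) = (-3227 + 2*I*√1007)*(1/974) = -3227/974 + I*√1007/487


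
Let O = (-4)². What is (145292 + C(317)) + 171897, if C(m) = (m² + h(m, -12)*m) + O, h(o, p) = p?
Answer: 413890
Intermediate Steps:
O = 16
C(m) = 16 + m² - 12*m (C(m) = (m² - 12*m) + 16 = 16 + m² - 12*m)
(145292 + C(317)) + 171897 = (145292 + (16 + 317² - 12*317)) + 171897 = (145292 + (16 + 100489 - 3804)) + 171897 = (145292 + 96701) + 171897 = 241993 + 171897 = 413890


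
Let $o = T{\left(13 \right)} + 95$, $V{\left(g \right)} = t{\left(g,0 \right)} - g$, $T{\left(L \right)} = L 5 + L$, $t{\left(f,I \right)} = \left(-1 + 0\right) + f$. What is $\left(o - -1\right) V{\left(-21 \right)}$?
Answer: $-174$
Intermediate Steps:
$t{\left(f,I \right)} = -1 + f$
$T{\left(L \right)} = 6 L$ ($T{\left(L \right)} = 5 L + L = 6 L$)
$V{\left(g \right)} = -1$ ($V{\left(g \right)} = \left(-1 + g\right) - g = -1$)
$o = 173$ ($o = 6 \cdot 13 + 95 = 78 + 95 = 173$)
$\left(o - -1\right) V{\left(-21 \right)} = \left(173 - -1\right) \left(-1\right) = \left(173 + \left(4 - 3\right)\right) \left(-1\right) = \left(173 + 1\right) \left(-1\right) = 174 \left(-1\right) = -174$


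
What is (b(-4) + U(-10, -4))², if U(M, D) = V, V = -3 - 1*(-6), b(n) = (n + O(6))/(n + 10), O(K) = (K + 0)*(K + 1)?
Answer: 784/9 ≈ 87.111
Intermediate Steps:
O(K) = K*(1 + K)
b(n) = (42 + n)/(10 + n) (b(n) = (n + 6*(1 + 6))/(n + 10) = (n + 6*7)/(10 + n) = (n + 42)/(10 + n) = (42 + n)/(10 + n))
V = 3 (V = -3 + 6 = 3)
U(M, D) = 3
(b(-4) + U(-10, -4))² = ((42 - 4)/(10 - 4) + 3)² = (38/6 + 3)² = ((⅙)*38 + 3)² = (19/3 + 3)² = (28/3)² = 784/9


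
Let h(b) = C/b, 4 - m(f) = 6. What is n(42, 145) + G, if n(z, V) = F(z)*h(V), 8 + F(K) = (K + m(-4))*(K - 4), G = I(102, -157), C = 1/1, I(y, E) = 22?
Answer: 4702/145 ≈ 32.428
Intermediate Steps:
C = 1
m(f) = -2 (m(f) = 4 - 1*6 = 4 - 6 = -2)
G = 22
F(K) = -8 + (-4 + K)*(-2 + K) (F(K) = -8 + (K - 2)*(K - 4) = -8 + (-2 + K)*(-4 + K) = -8 + (-4 + K)*(-2 + K))
h(b) = 1/b
n(z, V) = z*(-6 + z)/V (n(z, V) = (z*(-6 + z))/V = z*(-6 + z)/V)
n(42, 145) + G = 42*(-6 + 42)/145 + 22 = 42*(1/145)*36 + 22 = 1512/145 + 22 = 4702/145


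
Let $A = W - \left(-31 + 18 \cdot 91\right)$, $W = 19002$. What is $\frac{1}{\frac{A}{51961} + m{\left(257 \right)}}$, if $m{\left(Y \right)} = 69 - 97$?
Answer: $- \frac{7423}{205359} \approx -0.036146$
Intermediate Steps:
$A = 17395$ ($A = 19002 - \left(-31 + 18 \cdot 91\right) = 19002 - \left(-31 + 1638\right) = 19002 - 1607 = 17395$)
$m{\left(Y \right)} = -28$ ($m{\left(Y \right)} = 69 - 97 = -28$)
$\frac{1}{\frac{A}{51961} + m{\left(257 \right)}} = \frac{1}{\frac{17395}{51961} - 28} = \frac{1}{17395 \cdot \frac{1}{51961} - 28} = \frac{1}{\frac{2485}{7423} - 28} = \frac{1}{- \frac{205359}{7423}} = - \frac{7423}{205359}$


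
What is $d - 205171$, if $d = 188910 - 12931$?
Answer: $-29192$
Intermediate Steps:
$d = 175979$ ($d = 188910 - 12931 = 175979$)
$d - 205171 = 175979 - 205171 = -29192$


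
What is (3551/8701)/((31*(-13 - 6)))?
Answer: -3551/5124889 ≈ -0.00069289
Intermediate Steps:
(3551/8701)/((31*(-13 - 6))) = (3551*(1/8701))/((31*(-19))) = (3551/8701)/(-589) = (3551/8701)*(-1/589) = -3551/5124889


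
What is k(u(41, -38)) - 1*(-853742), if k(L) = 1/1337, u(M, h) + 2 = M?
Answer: 1141453055/1337 ≈ 8.5374e+5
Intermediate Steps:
u(M, h) = -2 + M
k(L) = 1/1337
k(u(41, -38)) - 1*(-853742) = 1/1337 - 1*(-853742) = 1/1337 + 853742 = 1141453055/1337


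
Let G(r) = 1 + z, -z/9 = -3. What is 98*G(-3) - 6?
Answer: 2738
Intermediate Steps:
z = 27 (z = -9*(-3) = 27)
G(r) = 28 (G(r) = 1 + 27 = 28)
98*G(-3) - 6 = 98*28 - 6 = 2744 - 6 = 2738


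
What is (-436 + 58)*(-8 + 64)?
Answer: -21168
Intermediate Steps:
(-436 + 58)*(-8 + 64) = -378*56 = -21168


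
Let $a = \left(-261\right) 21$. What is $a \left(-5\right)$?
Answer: $27405$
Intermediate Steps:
$a = -5481$
$a \left(-5\right) = \left(-5481\right) \left(-5\right) = 27405$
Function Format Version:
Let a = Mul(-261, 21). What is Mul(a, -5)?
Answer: 27405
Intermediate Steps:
a = -5481
Mul(a, -5) = Mul(-5481, -5) = 27405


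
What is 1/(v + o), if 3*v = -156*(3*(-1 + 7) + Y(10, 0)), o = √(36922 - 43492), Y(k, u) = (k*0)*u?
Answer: -52/49037 - I*√730/294222 ≈ -0.0010604 - 9.183e-5*I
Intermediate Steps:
Y(k, u) = 0 (Y(k, u) = 0*u = 0)
o = 3*I*√730 (o = √(-6570) = 3*I*√730 ≈ 81.056*I)
v = -936 (v = (-156*(3*(-1 + 7) + 0))/3 = (-156*(3*6 + 0))/3 = (-156*(18 + 0))/3 = (-156*18)/3 = (⅓)*(-2808) = -936)
1/(v + o) = 1/(-936 + 3*I*√730)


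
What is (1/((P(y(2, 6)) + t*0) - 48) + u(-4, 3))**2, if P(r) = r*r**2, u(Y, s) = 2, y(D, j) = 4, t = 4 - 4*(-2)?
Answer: 1089/256 ≈ 4.2539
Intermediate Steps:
t = 12 (t = 4 + 8 = 12)
P(r) = r**3
(1/((P(y(2, 6)) + t*0) - 48) + u(-4, 3))**2 = (1/((4**3 + 12*0) - 48) + 2)**2 = (1/((64 + 0) - 48) + 2)**2 = (1/(64 - 48) + 2)**2 = (1/16 + 2)**2 = (33/16)**2 = 1089/256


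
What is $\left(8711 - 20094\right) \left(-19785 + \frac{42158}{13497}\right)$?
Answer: $\frac{3039215320021}{13497} \approx 2.2518 \cdot 10^{8}$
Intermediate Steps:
$\left(8711 - 20094\right) \left(-19785 + \frac{42158}{13497}\right) = - 11383 \left(-19785 + 42158 \cdot \frac{1}{13497}\right) = - 11383 \left(-19785 + \frac{42158}{13497}\right) = \left(-11383\right) \left(- \frac{266995987}{13497}\right) = \frac{3039215320021}{13497}$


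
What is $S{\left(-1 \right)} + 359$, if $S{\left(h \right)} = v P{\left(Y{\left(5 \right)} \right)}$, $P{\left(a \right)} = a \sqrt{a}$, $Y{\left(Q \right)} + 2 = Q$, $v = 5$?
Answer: $359 + 15 \sqrt{3} \approx 384.98$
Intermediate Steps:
$Y{\left(Q \right)} = -2 + Q$
$P{\left(a \right)} = a^{\frac{3}{2}}$
$S{\left(h \right)} = 15 \sqrt{3}$ ($S{\left(h \right)} = 5 \left(-2 + 5\right)^{\frac{3}{2}} = 5 \cdot 3^{\frac{3}{2}} = 5 \cdot 3 \sqrt{3} = 15 \sqrt{3}$)
$S{\left(-1 \right)} + 359 = 15 \sqrt{3} + 359 = 359 + 15 \sqrt{3}$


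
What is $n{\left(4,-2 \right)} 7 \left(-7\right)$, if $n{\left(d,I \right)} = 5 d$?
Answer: $-980$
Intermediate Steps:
$n{\left(4,-2 \right)} 7 \left(-7\right) = 5 \cdot 4 \cdot 7 \left(-7\right) = 20 \cdot 7 \left(-7\right) = 140 \left(-7\right) = -980$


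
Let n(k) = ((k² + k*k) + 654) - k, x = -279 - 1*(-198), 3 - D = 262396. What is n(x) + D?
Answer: -248536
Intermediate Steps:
D = -262393 (D = 3 - 1*262396 = 3 - 262396 = -262393)
x = -81 (x = -279 + 198 = -81)
n(k) = 654 - k + 2*k² (n(k) = ((k² + k²) + 654) - k = (2*k² + 654) - k = (654 + 2*k²) - k = 654 - k + 2*k²)
n(x) + D = (654 - 1*(-81) + 2*(-81)²) - 262393 = (654 + 81 + 2*6561) - 262393 = (654 + 81 + 13122) - 262393 = 13857 - 262393 = -248536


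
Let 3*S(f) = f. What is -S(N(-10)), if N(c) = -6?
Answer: 2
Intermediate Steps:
S(f) = f/3
-S(N(-10)) = -(-6)/3 = -1*(-2) = 2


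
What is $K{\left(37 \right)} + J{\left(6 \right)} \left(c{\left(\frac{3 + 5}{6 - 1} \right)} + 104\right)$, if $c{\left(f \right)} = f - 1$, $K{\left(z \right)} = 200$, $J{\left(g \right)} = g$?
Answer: $\frac{4138}{5} \approx 827.6$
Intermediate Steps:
$c{\left(f \right)} = -1 + f$
$K{\left(37 \right)} + J{\left(6 \right)} \left(c{\left(\frac{3 + 5}{6 - 1} \right)} + 104\right) = 200 + 6 \left(\left(-1 + \frac{3 + 5}{6 - 1}\right) + 104\right) = 200 + 6 \left(\left(-1 + \frac{8}{5}\right) + 104\right) = 200 + 6 \left(\frac{3}{5} + 104\right) = 200 + 6 \cdot \frac{523}{5} = 200 + \frac{3138}{5} = \frac{4138}{5}$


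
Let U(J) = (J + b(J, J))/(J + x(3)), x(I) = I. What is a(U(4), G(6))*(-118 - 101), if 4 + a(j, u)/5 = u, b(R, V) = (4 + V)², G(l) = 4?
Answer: 0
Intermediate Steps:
U(J) = (J + (4 + J)²)/(3 + J) (U(J) = (J + (4 + J)²)/(J + 3) = (J + (4 + J)²)/(3 + J))
a(j, u) = -20 + 5*u
a(U(4), G(6))*(-118 - 101) = (-20 + 5*4)*(-118 - 101) = (-20 + 20)*(-219) = 0*(-219) = 0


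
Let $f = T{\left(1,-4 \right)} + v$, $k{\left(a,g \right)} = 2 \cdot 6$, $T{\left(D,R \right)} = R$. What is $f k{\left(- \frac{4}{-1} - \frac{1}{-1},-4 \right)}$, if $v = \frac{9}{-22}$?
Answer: $- \frac{582}{11} \approx -52.909$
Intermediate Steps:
$k{\left(a,g \right)} = 12$
$v = - \frac{9}{22}$ ($v = 9 \left(- \frac{1}{22}\right) = - \frac{9}{22} \approx -0.40909$)
$f = - \frac{97}{22}$ ($f = -4 - \frac{9}{22} = - \frac{97}{22} \approx -4.4091$)
$f k{\left(- \frac{4}{-1} - \frac{1}{-1},-4 \right)} = \left(- \frac{97}{22}\right) 12 = - \frac{582}{11}$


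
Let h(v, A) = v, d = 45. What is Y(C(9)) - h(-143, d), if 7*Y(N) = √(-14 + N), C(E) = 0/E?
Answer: 143 + I*√14/7 ≈ 143.0 + 0.53452*I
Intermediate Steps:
C(E) = 0
Y(N) = √(-14 + N)/7
Y(C(9)) - h(-143, d) = √(-14 + 0)/7 - 1*(-143) = √(-14)/7 + 143 = (I*√14)/7 + 143 = I*√14/7 + 143 = 143 + I*√14/7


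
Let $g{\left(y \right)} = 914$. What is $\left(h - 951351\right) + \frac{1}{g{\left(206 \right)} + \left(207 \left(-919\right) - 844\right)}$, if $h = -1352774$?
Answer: $- \frac{438159322376}{190163} \approx -2.3041 \cdot 10^{6}$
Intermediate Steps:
$\left(h - 951351\right) + \frac{1}{g{\left(206 \right)} + \left(207 \left(-919\right) - 844\right)} = \left(-1352774 - 951351\right) + \frac{1}{914 + \left(207 \left(-919\right) - 844\right)} = \left(-1352774 - 951351\right) + \frac{1}{914 - 191077} = -2304125 + \frac{1}{914 - 191077} = -2304125 + \frac{1}{-190163} = -2304125 - \frac{1}{190163} = - \frac{438159322376}{190163}$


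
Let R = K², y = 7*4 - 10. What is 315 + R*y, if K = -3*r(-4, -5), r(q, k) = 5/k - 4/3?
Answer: 1197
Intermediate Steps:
r(q, k) = -4/3 + 5/k (r(q, k) = 5/k - 4*⅓ = 5/k - 4/3 = -4/3 + 5/k)
y = 18 (y = 28 - 10 = 18)
K = 7 (K = -3*(-4/3 + 5/(-5)) = -3*(-4/3 + 5*(-⅕)) = -3*(-4/3 - 1) = -3*(-7/3) = 7)
R = 49 (R = 7² = 49)
315 + R*y = 315 + 49*18 = 315 + 882 = 1197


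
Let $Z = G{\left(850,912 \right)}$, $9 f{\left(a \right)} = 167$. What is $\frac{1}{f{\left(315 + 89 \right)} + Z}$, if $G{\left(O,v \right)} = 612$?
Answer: $\frac{9}{5675} \approx 0.0015859$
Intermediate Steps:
$f{\left(a \right)} = \frac{167}{9}$ ($f{\left(a \right)} = \frac{1}{9} \cdot 167 = \frac{167}{9}$)
$Z = 612$
$\frac{1}{f{\left(315 + 89 \right)} + Z} = \frac{1}{\frac{167}{9} + 612} = \frac{1}{\frac{5675}{9}} = \frac{9}{5675}$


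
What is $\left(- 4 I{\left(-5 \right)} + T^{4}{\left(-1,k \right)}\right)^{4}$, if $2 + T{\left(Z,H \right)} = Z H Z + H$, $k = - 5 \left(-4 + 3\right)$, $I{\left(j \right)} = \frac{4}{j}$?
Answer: $\frac{176472260838752256}{625} \approx 2.8236 \cdot 10^{14}$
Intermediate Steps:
$k = 5$ ($k = \left(-5\right) \left(-1\right) = 5$)
$T{\left(Z,H \right)} = -2 + H + H Z^{2}$ ($T{\left(Z,H \right)} = -2 + \left(Z H Z + H\right) = -2 + \left(H Z Z + H\right) = -2 + \left(H Z^{2} + H\right) = -2 + \left(H + H Z^{2}\right) = -2 + H + H Z^{2}$)
$\left(- 4 I{\left(-5 \right)} + T^{4}{\left(-1,k \right)}\right)^{4} = \left(- 4 \frac{4}{-5} + \left(-2 + 5 + 5 \left(-1\right)^{2}\right)^{4}\right)^{4} = \left(- 4 \cdot 4 \left(- \frac{1}{5}\right) + \left(-2 + 5 + 5 \cdot 1\right)^{4}\right)^{4} = \left(\left(-4\right) \left(- \frac{4}{5}\right) + \left(-2 + 5 + 5\right)^{4}\right)^{4} = \left(\frac{16}{5} + 8^{4}\right)^{4} = \left(\frac{16}{5} + 4096\right)^{4} = \left(\frac{20496}{5}\right)^{4} = \frac{176472260838752256}{625}$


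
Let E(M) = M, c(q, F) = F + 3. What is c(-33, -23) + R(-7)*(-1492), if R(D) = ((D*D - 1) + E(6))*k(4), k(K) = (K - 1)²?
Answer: -725132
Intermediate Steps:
c(q, F) = 3 + F
k(K) = (-1 + K)²
R(D) = 45 + 9*D² (R(D) = ((D*D - 1) + 6)*(-1 + 4)² = ((D² - 1) + 6)*3² = ((-1 + D²) + 6)*9 = (5 + D²)*9 = 45 + 9*D²)
c(-33, -23) + R(-7)*(-1492) = (3 - 23) + (45 + 9*(-7)²)*(-1492) = -20 + (45 + 9*49)*(-1492) = -20 + (45 + 441)*(-1492) = -20 + 486*(-1492) = -20 - 725112 = -725132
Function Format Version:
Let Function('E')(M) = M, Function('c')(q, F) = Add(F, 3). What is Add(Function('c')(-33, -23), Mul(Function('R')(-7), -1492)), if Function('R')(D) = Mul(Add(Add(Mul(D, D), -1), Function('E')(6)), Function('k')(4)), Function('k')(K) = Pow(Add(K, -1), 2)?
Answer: -725132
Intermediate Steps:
Function('c')(q, F) = Add(3, F)
Function('k')(K) = Pow(Add(-1, K), 2)
Function('R')(D) = Add(45, Mul(9, Pow(D, 2))) (Function('R')(D) = Mul(Add(Add(Mul(D, D), -1), 6), Pow(Add(-1, 4), 2)) = Mul(Add(Add(Pow(D, 2), -1), 6), Pow(3, 2)) = Mul(Add(Add(-1, Pow(D, 2)), 6), 9) = Mul(Add(5, Pow(D, 2)), 9) = Add(45, Mul(9, Pow(D, 2))))
Add(Function('c')(-33, -23), Mul(Function('R')(-7), -1492)) = Add(Add(3, -23), Mul(Add(45, Mul(9, Pow(-7, 2))), -1492)) = Add(-20, Mul(Add(45, Mul(9, 49)), -1492)) = Add(-20, Mul(Add(45, 441), -1492)) = Add(-20, Mul(486, -1492)) = Add(-20, -725112) = -725132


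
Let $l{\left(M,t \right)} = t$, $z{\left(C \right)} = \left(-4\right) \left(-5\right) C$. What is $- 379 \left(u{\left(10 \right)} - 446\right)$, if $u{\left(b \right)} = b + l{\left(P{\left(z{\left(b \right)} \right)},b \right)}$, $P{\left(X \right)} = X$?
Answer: $161454$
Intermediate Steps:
$z{\left(C \right)} = 20 C$
$u{\left(b \right)} = 2 b$ ($u{\left(b \right)} = b + b = 2 b$)
$- 379 \left(u{\left(10 \right)} - 446\right) = - 379 \left(2 \cdot 10 - 446\right) = - 379 \left(20 - 446\right) = \left(-379\right) \left(-426\right) = 161454$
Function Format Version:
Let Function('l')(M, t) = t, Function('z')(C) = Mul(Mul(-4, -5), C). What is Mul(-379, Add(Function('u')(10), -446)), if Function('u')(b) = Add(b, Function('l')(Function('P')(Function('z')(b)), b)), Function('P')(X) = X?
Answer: 161454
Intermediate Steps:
Function('z')(C) = Mul(20, C)
Function('u')(b) = Mul(2, b) (Function('u')(b) = Add(b, b) = Mul(2, b))
Mul(-379, Add(Function('u')(10), -446)) = Mul(-379, Add(Mul(2, 10), -446)) = Mul(-379, Add(20, -446)) = Mul(-379, -426) = 161454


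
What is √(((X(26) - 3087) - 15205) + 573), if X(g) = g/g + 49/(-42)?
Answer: I*√637890/6 ≈ 133.11*I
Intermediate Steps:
X(g) = -⅙ (X(g) = 1 + 49*(-1/42) = 1 - 7/6 = -⅙)
√(((X(26) - 3087) - 15205) + 573) = √(((-⅙ - 3087) - 15205) + 573) = √((-18523/6 - 15205) + 573) = √(-109753/6 + 573) = √(-106315/6) = I*√637890/6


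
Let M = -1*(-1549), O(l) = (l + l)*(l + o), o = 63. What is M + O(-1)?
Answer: 1425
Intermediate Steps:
O(l) = 2*l*(63 + l) (O(l) = (l + l)*(l + 63) = (2*l)*(63 + l) = 2*l*(63 + l))
M = 1549
M + O(-1) = 1549 + 2*(-1)*(63 - 1) = 1549 + 2*(-1)*62 = 1549 - 124 = 1425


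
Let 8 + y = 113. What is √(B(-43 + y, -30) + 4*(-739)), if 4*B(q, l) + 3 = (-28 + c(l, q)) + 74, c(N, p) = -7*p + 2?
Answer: 3*I*√1357/2 ≈ 55.256*I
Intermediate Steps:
y = 105 (y = -8 + 113 = 105)
c(N, p) = 2 - 7*p
B(q, l) = 45/4 - 7*q/4 (B(q, l) = -¾ + ((-28 + (2 - 7*q)) + 74)/4 = -¾ + ((-26 - 7*q) + 74)/4 = -¾ + (48 - 7*q)/4 = -¾ + (12 - 7*q/4) = 45/4 - 7*q/4)
√(B(-43 + y, -30) + 4*(-739)) = √((45/4 - 7*(-43 + 105)/4) + 4*(-739)) = √((45/4 - 7/4*62) - 2956) = √((45/4 - 217/2) - 2956) = √(-389/4 - 2956) = √(-12213/4) = 3*I*√1357/2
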